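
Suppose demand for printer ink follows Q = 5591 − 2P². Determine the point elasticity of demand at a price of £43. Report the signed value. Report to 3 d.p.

At P = 43, Q = 1893.
dQ/dP = −4P = -172.
ε = (dQ/dP)(P/Q) = (-172)(43/1893).
|ε| > 1, so demand is elastic at this price.

-3.907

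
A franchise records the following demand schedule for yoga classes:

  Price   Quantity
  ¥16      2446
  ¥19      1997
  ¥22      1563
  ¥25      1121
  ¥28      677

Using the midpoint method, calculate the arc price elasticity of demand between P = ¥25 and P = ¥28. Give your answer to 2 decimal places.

-4.36

At P = 25, Q = 1121; at P = 28, Q = 677.
ΔQ = -444, ΔP = 3. Midpoints: P̄ = 26.50, Q̄ = 899.0.
ε = (ΔQ/ΔP)(P̄/Q̄) = (-444/3)(26.50/899.0).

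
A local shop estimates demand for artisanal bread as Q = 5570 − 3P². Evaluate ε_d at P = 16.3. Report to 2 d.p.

-0.33

At P = 16.3, Q = 4772.930.
dQ/dP = −6P = -97.800.
ε = (dQ/dP)(P/Q) = (-97.800)(16.3/4772.930).
|ε| < 1, so demand is inelastic at this price.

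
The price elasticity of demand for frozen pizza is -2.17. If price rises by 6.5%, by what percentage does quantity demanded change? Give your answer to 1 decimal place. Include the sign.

-14.1%

%ΔQ ≈ ε × %ΔP = (-2.17)(6.5%) = -14.11%.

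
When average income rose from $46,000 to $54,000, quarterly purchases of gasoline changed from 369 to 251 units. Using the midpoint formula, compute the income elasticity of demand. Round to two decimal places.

ΔQ = -118, ΔI = 8000. Midpoints: Ī = 50,000, Q̄ = 310.0.
ε_I = (ΔQ/ΔI)(Ī/Q̄) = (-118/8000)(50000/310.0).
ε_I < 0, so the good is inferior.

-2.38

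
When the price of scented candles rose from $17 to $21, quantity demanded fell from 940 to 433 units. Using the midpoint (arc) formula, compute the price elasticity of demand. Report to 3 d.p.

-3.508

ΔQ = 433 − 940 = -507; ΔP = 21 − 17 = 4.
Midpoints: P̄ = 19.00, Q̄ = 686.5.
ε = (ΔQ/ΔP)(P̄/Q̄) = (-507/4)(19.00/686.5).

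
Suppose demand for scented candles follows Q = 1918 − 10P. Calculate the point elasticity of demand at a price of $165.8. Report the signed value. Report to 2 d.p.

At P = 165.8, Q = 260.
dQ/dP = −10.
ε = (dQ/dP)(P/Q) = (-10)(165.8/260).

-6.38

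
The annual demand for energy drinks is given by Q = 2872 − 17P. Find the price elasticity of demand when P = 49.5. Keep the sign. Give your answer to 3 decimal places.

-0.414

At P = 49.5, Q = 2030.500.
dQ/dP = −17.
ε = (dQ/dP)(P/Q) = (-17)(49.5/2030.500).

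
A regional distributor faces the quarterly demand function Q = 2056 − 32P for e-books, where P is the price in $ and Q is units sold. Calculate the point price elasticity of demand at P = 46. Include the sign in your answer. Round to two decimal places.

-2.52

At P = 46, Q = 584.
dQ/dP = −32.
ε = (dQ/dP)(P/Q) = (-32)(46/584).
|ε| > 1, so demand is elastic at this price.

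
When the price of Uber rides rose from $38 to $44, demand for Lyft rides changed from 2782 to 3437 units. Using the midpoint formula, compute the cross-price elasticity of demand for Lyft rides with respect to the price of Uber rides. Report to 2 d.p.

ΔQ_x = 3437 − 2782 = 655; ΔP_y = 44 − 38 = 6.
Midpoints: P̄_y = 41.00, Q̄_x = 3109.5.
ε_xy = (ΔQ_x/ΔP_y)(P̄_y/Q̄_x) = (655/6)(41.00/3109.5).
ε_xy > 0, so the goods are substitutes.

1.44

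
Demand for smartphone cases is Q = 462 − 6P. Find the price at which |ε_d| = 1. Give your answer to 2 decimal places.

For linear demand Q = a − bP, ε = −bP/(a − bP). |ε| = 1 when bP = a − bP, i.e. P = a/(2b).
P = 462/(2·6) = 462/12 = 38.5000.

38.50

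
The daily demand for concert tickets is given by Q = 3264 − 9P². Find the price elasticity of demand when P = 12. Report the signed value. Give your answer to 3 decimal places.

At P = 12, Q = 1968.
dQ/dP = −18P = -216.
ε = (dQ/dP)(P/Q) = (-216)(12/1968).

-1.317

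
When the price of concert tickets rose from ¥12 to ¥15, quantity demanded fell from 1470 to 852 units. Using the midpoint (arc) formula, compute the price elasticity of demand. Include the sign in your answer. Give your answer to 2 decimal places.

-2.40

ΔQ = 852 − 1470 = -618; ΔP = 15 − 12 = 3.
Midpoints: P̄ = 13.50, Q̄ = 1161.0.
ε = (ΔQ/ΔP)(P̄/Q̄) = (-618/3)(13.50/1161.0).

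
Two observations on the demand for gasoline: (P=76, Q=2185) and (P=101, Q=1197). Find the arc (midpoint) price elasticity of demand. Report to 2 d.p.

ΔQ = 1197 − 2185 = -988; ΔP = 101 − 76 = 25.
Midpoints: P̄ = 88.50, Q̄ = 1691.0.
ε = (ΔQ/ΔP)(P̄/Q̄) = (-988/25)(88.50/1691.0).

-2.07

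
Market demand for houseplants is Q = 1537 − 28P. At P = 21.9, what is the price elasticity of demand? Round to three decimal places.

-0.664

At P = 21.9, Q = 923.800.
dQ/dP = −28.
ε = (dQ/dP)(P/Q) = (-28)(21.9/923.800).
|ε| < 1, so demand is inelastic at this price.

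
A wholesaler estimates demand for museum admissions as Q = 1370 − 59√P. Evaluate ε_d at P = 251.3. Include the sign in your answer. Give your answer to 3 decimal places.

At P = 251.3, Q = 434.706.
dQ/dP = −59/(2√P) = -1.861.
ε = (dQ/dP)(P/Q) = (-1.861)(251.3/434.706).
|ε| > 1, so demand is elastic at this price.

-1.076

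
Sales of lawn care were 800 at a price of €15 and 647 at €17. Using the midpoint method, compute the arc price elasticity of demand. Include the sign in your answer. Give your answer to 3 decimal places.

-1.692

ΔQ = 647 − 800 = -153; ΔP = 17 − 15 = 2.
Midpoints: P̄ = 16.00, Q̄ = 723.5.
ε = (ΔQ/ΔP)(P̄/Q̄) = (-153/2)(16.00/723.5).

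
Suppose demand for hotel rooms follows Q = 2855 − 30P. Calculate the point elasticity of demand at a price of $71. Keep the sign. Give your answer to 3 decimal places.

At P = 71, Q = 725.
dQ/dP = −30.
ε = (dQ/dP)(P/Q) = (-30)(71/725).
|ε| > 1, so demand is elastic at this price.

-2.938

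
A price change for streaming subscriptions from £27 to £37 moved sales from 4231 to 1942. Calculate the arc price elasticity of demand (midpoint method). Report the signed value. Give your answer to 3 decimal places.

-2.373

ΔQ = 1942 − 4231 = -2289; ΔP = 37 − 27 = 10.
Midpoints: P̄ = 32.00, Q̄ = 3086.5.
ε = (ΔQ/ΔP)(P̄/Q̄) = (-2289/10)(32.00/3086.5).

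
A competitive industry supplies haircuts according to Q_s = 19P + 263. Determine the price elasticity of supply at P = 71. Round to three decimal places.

0.837

At P = 71, Q_s = 1612.
dQ_s/dP = 19.
ε_s = (dQ_s/dP)(P/Q_s) = (19)(71/1612).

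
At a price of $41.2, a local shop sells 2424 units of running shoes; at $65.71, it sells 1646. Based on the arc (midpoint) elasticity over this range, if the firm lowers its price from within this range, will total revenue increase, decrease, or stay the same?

Arc ε = (-778/24.51)(53.45/2035.0) ≈ -0.834.
|ε| = 0.83 < 1, so demand is inelastic. A price cut therefore reduces total revenue.

decrease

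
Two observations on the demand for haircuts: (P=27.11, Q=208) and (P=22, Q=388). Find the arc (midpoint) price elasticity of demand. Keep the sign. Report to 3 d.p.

ΔQ = 388 − 208 = 180; ΔP = 22 − 27.11 = -5.11.
Midpoints: P̄ = 24.55, Q̄ = 298.0.
ε = (ΔQ/ΔP)(P̄/Q̄) = (180/-5.11)(24.55/298.0).

-2.903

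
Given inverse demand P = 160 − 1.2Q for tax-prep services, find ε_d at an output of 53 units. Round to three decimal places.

At Q = 53, P = 160 − 1.2(53) = 96.40.
dP/dQ = −1.2, so dQ/dP = 1/(−1.2) = -0.833.
ε = (dQ/dP)(P/Q) = (-0.833)(96.40/53).

-1.516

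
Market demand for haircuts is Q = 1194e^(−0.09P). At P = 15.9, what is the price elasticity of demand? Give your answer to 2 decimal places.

-1.43

At P = 15.9, Q = 285.449.
dQ/dP = −0.09·1194e^(−0.09P) = −0.09Q = -25.690.
ε = (dQ/dP)(P/Q) = (-25.690)(15.9/285.449).
|ε| > 1, so demand is elastic at this price.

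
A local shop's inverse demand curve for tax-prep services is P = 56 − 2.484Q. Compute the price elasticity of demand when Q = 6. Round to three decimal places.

At Q = 6, P = 56 − 2.484(6) = 41.10.
dP/dQ = −2.484, so dQ/dP = 1/(−2.484) = -0.403.
ε = (dQ/dP)(P/Q) = (-0.403)(41.10/6).

-2.757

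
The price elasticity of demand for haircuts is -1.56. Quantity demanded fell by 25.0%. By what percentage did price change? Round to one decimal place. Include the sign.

16.0%

%ΔP ≈ %ΔQ / ε = (-25.0%)/(-1.56) = 16.03%.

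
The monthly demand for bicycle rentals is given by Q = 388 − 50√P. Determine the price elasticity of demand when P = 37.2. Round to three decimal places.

-1.836

At P = 37.2, Q = 83.041.
dQ/dP = −50/(2√P) = -4.099.
ε = (dQ/dP)(P/Q) = (-4.099)(37.2/83.041).
|ε| > 1, so demand is elastic at this price.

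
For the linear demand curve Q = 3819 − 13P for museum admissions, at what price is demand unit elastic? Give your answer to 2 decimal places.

146.88

For linear demand Q = a − bP, ε = −bP/(a − bP). |ε| = 1 when bP = a − bP, i.e. P = a/(2b).
P = 3819/(2·13) = 3819/26 = 146.8846.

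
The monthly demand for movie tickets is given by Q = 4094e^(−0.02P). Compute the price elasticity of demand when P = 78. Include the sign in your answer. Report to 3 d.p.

-1.560

At P = 78, Q = 860.297.
dQ/dP = −0.02·4094e^(−0.02P) = −0.02Q = -17.206.
ε = (dQ/dP)(P/Q) = (-17.206)(78/860.297).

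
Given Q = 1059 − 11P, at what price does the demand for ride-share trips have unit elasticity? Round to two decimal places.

48.14

For linear demand Q = a − bP, ε = −bP/(a − bP). |ε| = 1 when bP = a − bP, i.e. P = a/(2b).
P = 1059/(2·11) = 1059/22 = 48.1364.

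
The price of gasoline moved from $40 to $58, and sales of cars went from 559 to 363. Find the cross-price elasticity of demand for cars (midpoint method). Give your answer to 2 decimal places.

-1.16

ΔQ_x = 363 − 559 = -196; ΔP_y = 58 − 40 = 18.
Midpoints: P̄_y = 49.00, Q̄_x = 461.0.
ε_xy = (ΔQ_x/ΔP_y)(P̄_y/Q̄_x) = (-196/18)(49.00/461.0).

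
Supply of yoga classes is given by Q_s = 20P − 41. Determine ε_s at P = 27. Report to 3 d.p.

1.082

At P = 27, Q_s = 499.
dQ_s/dP = 20.
ε_s = (dQ_s/dP)(P/Q_s) = (20)(27/499).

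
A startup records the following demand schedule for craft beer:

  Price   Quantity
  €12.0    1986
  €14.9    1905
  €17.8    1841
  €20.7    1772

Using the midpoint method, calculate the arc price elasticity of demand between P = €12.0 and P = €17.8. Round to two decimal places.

At P = 12.0, Q = 1986; at P = 17.8, Q = 1841.
ΔQ = -145, ΔP = 5.8. Midpoints: P̄ = 14.90, Q̄ = 1913.5.
ε = (ΔQ/ΔP)(P̄/Q̄) = (-145/5.8)(14.90/1913.5).

-0.19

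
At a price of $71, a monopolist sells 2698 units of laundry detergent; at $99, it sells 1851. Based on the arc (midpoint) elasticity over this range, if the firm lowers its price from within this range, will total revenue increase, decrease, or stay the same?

Arc ε = (-847/28)(85.00/2274.5) ≈ -1.130.
|ε| = 1.13 > 1, so demand is elastic. A price cut therefore raises total revenue.

increase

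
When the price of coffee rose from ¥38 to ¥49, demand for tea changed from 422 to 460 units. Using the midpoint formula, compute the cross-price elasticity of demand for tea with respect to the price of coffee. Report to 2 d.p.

0.34

ΔQ_x = 460 − 422 = 38; ΔP_y = 49 − 38 = 11.
Midpoints: P̄_y = 43.50, Q̄_x = 441.0.
ε_xy = (ΔQ_x/ΔP_y)(P̄_y/Q̄_x) = (38/11)(43.50/441.0).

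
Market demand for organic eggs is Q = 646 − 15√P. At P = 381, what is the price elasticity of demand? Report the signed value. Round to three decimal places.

At P = 381, Q = 353.212.
dQ/dP = −15/(2√P) = -0.384.
ε = (dQ/dP)(P/Q) = (-0.384)(381/353.212).

-0.414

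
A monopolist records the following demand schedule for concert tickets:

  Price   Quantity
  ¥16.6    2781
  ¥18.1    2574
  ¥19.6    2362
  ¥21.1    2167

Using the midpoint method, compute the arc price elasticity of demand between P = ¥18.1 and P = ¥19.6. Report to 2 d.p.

At P = 18.1, Q = 2574; at P = 19.6, Q = 2362.
ΔQ = -212, ΔP = 1.5. Midpoints: P̄ = 18.85, Q̄ = 2468.0.
ε = (ΔQ/ΔP)(P̄/Q̄) = (-212/1.5)(18.85/2468.0).

-1.08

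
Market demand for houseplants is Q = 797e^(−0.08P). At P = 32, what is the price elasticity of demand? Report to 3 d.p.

At P = 32, Q = 61.612.
dQ/dP = −0.08·797e^(−0.08P) = −0.08Q = -4.929.
ε = (dQ/dP)(P/Q) = (-4.929)(32/61.612).

-2.560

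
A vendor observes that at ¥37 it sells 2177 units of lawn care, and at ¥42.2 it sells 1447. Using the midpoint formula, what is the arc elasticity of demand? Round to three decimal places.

-3.068

ΔQ = 1447 − 2177 = -730; ΔP = 42.2 − 37 = 5.2.
Midpoints: P̄ = 39.60, Q̄ = 1812.0.
ε = (ΔQ/ΔP)(P̄/Q̄) = (-730/5.2)(39.60/1812.0).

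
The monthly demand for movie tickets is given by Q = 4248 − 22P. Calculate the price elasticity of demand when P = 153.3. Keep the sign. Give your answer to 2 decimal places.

At P = 153.3, Q = 875.400.
dQ/dP = −22.
ε = (dQ/dP)(P/Q) = (-22)(153.3/875.400).

-3.85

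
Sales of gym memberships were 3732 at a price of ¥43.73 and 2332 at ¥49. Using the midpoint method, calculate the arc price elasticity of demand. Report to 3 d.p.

ΔQ = 2332 − 3732 = -1400; ΔP = 49 − 43.73 = 5.27.
Midpoints: P̄ = 46.36, Q̄ = 3032.0.
ε = (ΔQ/ΔP)(P̄/Q̄) = (-1400/5.27)(46.36/3032.0).

-4.062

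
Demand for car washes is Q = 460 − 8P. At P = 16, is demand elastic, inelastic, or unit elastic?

inelastic

Q = 332, dQ/dP = -8.
ε = (dQ/dP)(P/Q) ≈ -0.386.
|ε| = 0.39 < 1.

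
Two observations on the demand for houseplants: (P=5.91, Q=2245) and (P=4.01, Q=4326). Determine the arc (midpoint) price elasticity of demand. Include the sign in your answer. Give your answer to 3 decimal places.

ΔQ = 4326 − 2245 = 2081; ΔP = 4.01 − 5.91 = -1.9.
Midpoints: P̄ = 4.96, Q̄ = 3285.5.
ε = (ΔQ/ΔP)(P̄/Q̄) = (2081/-1.9)(4.96/3285.5).

-1.653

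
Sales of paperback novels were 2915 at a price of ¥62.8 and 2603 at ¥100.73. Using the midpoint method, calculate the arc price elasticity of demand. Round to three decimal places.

-0.244

ΔQ = 2603 − 2915 = -312; ΔP = 100.73 − 62.8 = 37.93.
Midpoints: P̄ = 81.77, Q̄ = 2759.0.
ε = (ΔQ/ΔP)(P̄/Q̄) = (-312/37.93)(81.77/2759.0).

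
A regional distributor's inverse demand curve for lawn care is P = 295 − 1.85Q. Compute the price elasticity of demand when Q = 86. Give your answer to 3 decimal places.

-0.854

At Q = 86, P = 295 − 1.85(86) = 135.90.
dP/dQ = −1.85, so dQ/dP = 1/(−1.85) = -0.541.
ε = (dQ/dP)(P/Q) = (-0.541)(135.90/86).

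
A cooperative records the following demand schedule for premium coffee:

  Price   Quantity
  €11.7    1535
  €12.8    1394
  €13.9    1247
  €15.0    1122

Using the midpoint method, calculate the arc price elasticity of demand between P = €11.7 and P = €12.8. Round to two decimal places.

At P = 11.7, Q = 1535; at P = 12.8, Q = 1394.
ΔQ = -141, ΔP = 1.1. Midpoints: P̄ = 12.25, Q̄ = 1464.5.
ε = (ΔQ/ΔP)(P̄/Q̄) = (-141/1.1)(12.25/1464.5).

-1.07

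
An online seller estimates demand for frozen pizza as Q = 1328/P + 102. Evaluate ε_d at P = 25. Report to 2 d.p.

At P = 25, Q = 155.120.
dQ/dP = −1328/P² = -2.125.
ε = (dQ/dP)(P/Q) = (-2.125)(25/155.120).
|ε| < 1, so demand is inelastic at this price.

-0.34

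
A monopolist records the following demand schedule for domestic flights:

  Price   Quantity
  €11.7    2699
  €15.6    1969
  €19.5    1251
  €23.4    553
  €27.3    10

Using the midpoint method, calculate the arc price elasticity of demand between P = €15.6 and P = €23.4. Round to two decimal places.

At P = 15.6, Q = 1969; at P = 23.4, Q = 553.
ΔQ = -1416, ΔP = 7.8. Midpoints: P̄ = 19.50, Q̄ = 1261.0.
ε = (ΔQ/ΔP)(P̄/Q̄) = (-1416/7.8)(19.50/1261.0).

-2.81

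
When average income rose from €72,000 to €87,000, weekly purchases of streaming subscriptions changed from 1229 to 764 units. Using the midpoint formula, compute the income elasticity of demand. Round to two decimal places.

-2.47

ΔQ = -465, ΔI = 15000. Midpoints: Ī = 79,500, Q̄ = 996.5.
ε_I = (ΔQ/ΔI)(Ī/Q̄) = (-465/15000)(79500/996.5).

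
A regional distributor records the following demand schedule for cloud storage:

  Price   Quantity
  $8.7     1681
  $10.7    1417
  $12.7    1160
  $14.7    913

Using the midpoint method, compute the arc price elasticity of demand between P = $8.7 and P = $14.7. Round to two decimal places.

-1.15

At P = 8.7, Q = 1681; at P = 14.7, Q = 913.
ΔQ = -768, ΔP = 6.0. Midpoints: P̄ = 11.70, Q̄ = 1297.0.
ε = (ΔQ/ΔP)(P̄/Q̄) = (-768/6.0)(11.70/1297.0).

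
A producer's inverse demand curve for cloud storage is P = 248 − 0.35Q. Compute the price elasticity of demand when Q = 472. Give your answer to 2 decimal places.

-0.50

At Q = 472, P = 248 − 0.35(472) = 82.80.
dP/dQ = −0.35, so dQ/dP = 1/(−0.35) = -2.857.
ε = (dQ/dP)(P/Q) = (-2.857)(82.80/472).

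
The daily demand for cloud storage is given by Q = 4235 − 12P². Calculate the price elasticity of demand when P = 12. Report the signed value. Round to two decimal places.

At P = 12, Q = 2507.
dQ/dP = −24P = -288.
ε = (dQ/dP)(P/Q) = (-288)(12/2507).

-1.38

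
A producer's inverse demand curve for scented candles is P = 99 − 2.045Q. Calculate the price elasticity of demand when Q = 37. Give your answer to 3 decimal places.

-0.308

At Q = 37, P = 99 − 2.045(37) = 23.34.
dP/dQ = −2.045, so dQ/dP = 1/(−2.045) = -0.489.
ε = (dQ/dP)(P/Q) = (-0.489)(23.34/37).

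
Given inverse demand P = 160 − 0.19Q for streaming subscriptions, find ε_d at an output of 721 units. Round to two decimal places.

-0.17

At Q = 721, P = 160 − 0.19(721) = 23.01.
dP/dQ = −0.19, so dQ/dP = 1/(−0.19) = -5.263.
ε = (dQ/dP)(P/Q) = (-5.263)(23.01/721).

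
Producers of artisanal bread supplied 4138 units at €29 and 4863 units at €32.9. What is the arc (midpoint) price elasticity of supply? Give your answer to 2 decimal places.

ΔQ = 4863 − 4138 = 725; ΔP = 32.9 − 29 = 3.9.
Midpoints: P̄ = 30.95, Q̄ = 4500.5.
ε_s = (ΔQ/ΔP)(P̄/Q̄) = (725/3.9)(30.95/4500.5).

1.28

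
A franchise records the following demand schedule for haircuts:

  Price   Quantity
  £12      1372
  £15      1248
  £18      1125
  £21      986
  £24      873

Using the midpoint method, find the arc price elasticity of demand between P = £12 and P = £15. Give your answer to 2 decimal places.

-0.43

At P = 12, Q = 1372; at P = 15, Q = 1248.
ΔQ = -124, ΔP = 3. Midpoints: P̄ = 13.50, Q̄ = 1310.0.
ε = (ΔQ/ΔP)(P̄/Q̄) = (-124/3)(13.50/1310.0).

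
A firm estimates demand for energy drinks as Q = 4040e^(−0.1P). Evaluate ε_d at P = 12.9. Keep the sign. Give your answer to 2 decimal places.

At P = 12.9, Q = 1112.094.
dQ/dP = −0.1·4040e^(−0.1P) = −0.1Q = -111.209.
ε = (dQ/dP)(P/Q) = (-111.209)(12.9/1112.094).
|ε| > 1, so demand is elastic at this price.

-1.29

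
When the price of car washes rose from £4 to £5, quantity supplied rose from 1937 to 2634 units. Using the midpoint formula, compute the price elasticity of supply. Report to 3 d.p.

ΔQ = 2634 − 1937 = 697; ΔP = 5 − 4 = 1.
Midpoints: P̄ = 4.50, Q̄ = 2285.5.
ε_s = (ΔQ/ΔP)(P̄/Q̄) = (697/1)(4.50/2285.5).

1.372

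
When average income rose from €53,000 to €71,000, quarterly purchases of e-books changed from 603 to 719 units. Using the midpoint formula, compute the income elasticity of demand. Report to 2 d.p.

ΔQ = 116, ΔI = 18000. Midpoints: Ī = 62,000, Q̄ = 661.0.
ε_I = (ΔQ/ΔI)(Ī/Q̄) = (116/18000)(62000/661.0).
ε_I > 0, so the good is normal.

0.60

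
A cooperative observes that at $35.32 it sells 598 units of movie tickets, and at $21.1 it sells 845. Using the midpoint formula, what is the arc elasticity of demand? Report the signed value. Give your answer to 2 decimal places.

ΔQ = 845 − 598 = 247; ΔP = 21.1 − 35.32 = -14.22.
Midpoints: P̄ = 28.21, Q̄ = 721.5.
ε = (ΔQ/ΔP)(P̄/Q̄) = (247/-14.22)(28.21/721.5).

-0.68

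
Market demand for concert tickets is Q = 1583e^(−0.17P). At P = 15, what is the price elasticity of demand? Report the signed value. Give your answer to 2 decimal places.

-2.55

At P = 15, Q = 123.603.
dQ/dP = −0.17·1583e^(−0.17P) = −0.17Q = -21.013.
ε = (dQ/dP)(P/Q) = (-21.013)(15/123.603).
|ε| > 1, so demand is elastic at this price.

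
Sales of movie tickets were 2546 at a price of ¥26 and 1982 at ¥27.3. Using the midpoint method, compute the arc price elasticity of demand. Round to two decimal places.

ΔQ = 1982 − 2546 = -564; ΔP = 27.3 − 26 = 1.3.
Midpoints: P̄ = 26.65, Q̄ = 2264.0.
ε = (ΔQ/ΔP)(P̄/Q̄) = (-564/1.3)(26.65/2264.0).

-5.11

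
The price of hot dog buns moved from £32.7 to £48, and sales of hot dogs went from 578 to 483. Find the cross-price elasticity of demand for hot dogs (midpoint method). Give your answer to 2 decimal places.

ΔQ_x = 483 − 578 = -95; ΔP_y = 48 − 32.7 = 15.3.
Midpoints: P̄_y = 40.35, Q̄_x = 530.5.
ε_xy = (ΔQ_x/ΔP_y)(P̄_y/Q̄_x) = (-95/15.3)(40.35/530.5).
ε_xy < 0, so the goods are complements.

-0.47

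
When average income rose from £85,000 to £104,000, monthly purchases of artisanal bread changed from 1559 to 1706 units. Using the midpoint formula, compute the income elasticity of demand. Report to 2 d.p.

0.45

ΔQ = 147, ΔI = 19000. Midpoints: Ī = 94,500, Q̄ = 1632.5.
ε_I = (ΔQ/ΔI)(Ī/Q̄) = (147/19000)(94500/1632.5).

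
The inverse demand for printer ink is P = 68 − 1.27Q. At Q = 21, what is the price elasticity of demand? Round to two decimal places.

-1.55

At Q = 21, P = 68 − 1.27(21) = 41.33.
dP/dQ = −1.27, so dQ/dP = 1/(−1.27) = -0.787.
ε = (dQ/dP)(P/Q) = (-0.787)(41.33/21).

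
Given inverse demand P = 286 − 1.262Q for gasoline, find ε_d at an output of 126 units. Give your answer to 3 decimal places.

At Q = 126, P = 286 − 1.262(126) = 126.99.
dP/dQ = −1.262, so dQ/dP = 1/(−1.262) = -0.792.
ε = (dQ/dP)(P/Q) = (-0.792)(126.99/126).

-0.799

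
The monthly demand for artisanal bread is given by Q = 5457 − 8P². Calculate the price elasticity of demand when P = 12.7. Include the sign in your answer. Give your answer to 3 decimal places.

At P = 12.7, Q = 4166.680.
dQ/dP = −16P = -203.200.
ε = (dQ/dP)(P/Q) = (-203.200)(12.7/4166.680).

-0.619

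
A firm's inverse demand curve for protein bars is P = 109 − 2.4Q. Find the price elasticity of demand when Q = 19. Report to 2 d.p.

-1.39

At Q = 19, P = 109 − 2.4(19) = 63.40.
dP/dQ = −2.4, so dQ/dP = 1/(−2.4) = -0.417.
ε = (dQ/dP)(P/Q) = (-0.417)(63.40/19).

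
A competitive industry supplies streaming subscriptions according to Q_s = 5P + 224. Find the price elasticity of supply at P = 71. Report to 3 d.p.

At P = 71, Q_s = 579.
dQ_s/dP = 5.
ε_s = (dQ_s/dP)(P/Q_s) = (5)(71/579).

0.613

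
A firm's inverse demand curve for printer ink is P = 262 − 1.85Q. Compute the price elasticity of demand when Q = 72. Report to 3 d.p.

-0.967

At Q = 72, P = 262 − 1.85(72) = 128.80.
dP/dQ = −1.85, so dQ/dP = 1/(−1.85) = -0.541.
ε = (dQ/dP)(P/Q) = (-0.541)(128.80/72).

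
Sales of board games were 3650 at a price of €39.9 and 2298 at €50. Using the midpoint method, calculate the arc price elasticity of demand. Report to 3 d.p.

-2.023

ΔQ = 2298 − 3650 = -1352; ΔP = 50 − 39.9 = 10.1.
Midpoints: P̄ = 44.95, Q̄ = 2974.0.
ε = (ΔQ/ΔP)(P̄/Q̄) = (-1352/10.1)(44.95/2974.0).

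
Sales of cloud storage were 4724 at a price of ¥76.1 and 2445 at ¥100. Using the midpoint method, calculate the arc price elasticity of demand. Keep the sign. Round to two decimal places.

-2.34

ΔQ = 2445 − 4724 = -2279; ΔP = 100 − 76.1 = 23.9.
Midpoints: P̄ = 88.05, Q̄ = 3584.5.
ε = (ΔQ/ΔP)(P̄/Q̄) = (-2279/23.9)(88.05/3584.5).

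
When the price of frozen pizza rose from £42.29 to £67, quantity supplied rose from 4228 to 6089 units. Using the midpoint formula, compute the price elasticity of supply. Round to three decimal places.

ΔQ = 6089 − 4228 = 1861; ΔP = 67 − 42.29 = 24.71.
Midpoints: P̄ = 54.64, Q̄ = 5158.5.
ε_s = (ΔQ/ΔP)(P̄/Q̄) = (1861/24.71)(54.64/5158.5).

0.798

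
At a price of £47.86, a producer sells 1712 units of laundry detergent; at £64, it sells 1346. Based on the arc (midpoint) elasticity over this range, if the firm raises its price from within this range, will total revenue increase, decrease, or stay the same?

increase

Arc ε = (-366/16.14)(55.93/1529.0) ≈ -0.829.
|ε| = 0.83 < 1, so demand is inelastic. A price rise therefore raises total revenue.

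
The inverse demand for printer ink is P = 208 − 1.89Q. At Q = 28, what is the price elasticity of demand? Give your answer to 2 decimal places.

-2.93

At Q = 28, P = 208 − 1.89(28) = 155.08.
dP/dQ = −1.89, so dQ/dP = 1/(−1.89) = -0.529.
ε = (dQ/dP)(P/Q) = (-0.529)(155.08/28).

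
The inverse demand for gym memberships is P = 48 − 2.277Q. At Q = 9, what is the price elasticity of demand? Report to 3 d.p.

-1.342

At Q = 9, P = 48 − 2.277(9) = 27.51.
dP/dQ = −2.277, so dQ/dP = 1/(−2.277) = -0.439.
ε = (dQ/dP)(P/Q) = (-0.439)(27.51/9).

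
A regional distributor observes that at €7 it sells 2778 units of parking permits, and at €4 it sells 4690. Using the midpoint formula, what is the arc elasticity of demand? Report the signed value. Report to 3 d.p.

ΔQ = 4690 − 2778 = 1912; ΔP = 4 − 7 = -3.
Midpoints: P̄ = 5.50, Q̄ = 3734.0.
ε = (ΔQ/ΔP)(P̄/Q̄) = (1912/-3)(5.50/3734.0).

-0.939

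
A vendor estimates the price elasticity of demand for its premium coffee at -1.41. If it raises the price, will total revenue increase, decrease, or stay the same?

|ε| = 1.41 > 1, so demand is elastic. A price rise therefore reduces total revenue.

decrease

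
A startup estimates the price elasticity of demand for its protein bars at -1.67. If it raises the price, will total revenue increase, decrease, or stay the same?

decrease

|ε| = 1.67 > 1, so demand is elastic. A price rise therefore reduces total revenue.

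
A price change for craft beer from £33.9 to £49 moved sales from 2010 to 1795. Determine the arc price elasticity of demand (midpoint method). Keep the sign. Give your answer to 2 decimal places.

ΔQ = 1795 − 2010 = -215; ΔP = 49 − 33.9 = 15.1.
Midpoints: P̄ = 41.45, Q̄ = 1902.5.
ε = (ΔQ/ΔP)(P̄/Q̄) = (-215/15.1)(41.45/1902.5).

-0.31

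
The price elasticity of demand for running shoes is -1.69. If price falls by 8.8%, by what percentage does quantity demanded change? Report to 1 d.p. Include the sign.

%ΔQ ≈ ε × %ΔP = (-1.69)(-8.8%) = 14.87%.

14.9%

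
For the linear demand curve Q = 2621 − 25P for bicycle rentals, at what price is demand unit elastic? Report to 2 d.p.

52.42

For linear demand Q = a − bP, ε = −bP/(a − bP). |ε| = 1 when bP = a − bP, i.e. P = a/(2b).
P = 2621/(2·25) = 2621/50 = 52.4200.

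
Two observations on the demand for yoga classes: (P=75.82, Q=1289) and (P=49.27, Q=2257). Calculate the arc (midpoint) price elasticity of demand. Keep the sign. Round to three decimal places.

ΔQ = 2257 − 1289 = 968; ΔP = 49.27 − 75.82 = -26.55.
Midpoints: P̄ = 62.55, Q̄ = 1773.0.
ε = (ΔQ/ΔP)(P̄/Q̄) = (968/-26.55)(62.55/1773.0).

-1.286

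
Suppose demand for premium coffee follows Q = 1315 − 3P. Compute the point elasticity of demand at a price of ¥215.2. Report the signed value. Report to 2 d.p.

At P = 215.2, Q = 669.400.
dQ/dP = −3.
ε = (dQ/dP)(P/Q) = (-3)(215.2/669.400).
|ε| < 1, so demand is inelastic at this price.

-0.96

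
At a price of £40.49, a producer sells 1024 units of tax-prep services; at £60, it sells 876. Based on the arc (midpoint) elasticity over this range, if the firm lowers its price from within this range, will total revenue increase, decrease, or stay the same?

decrease

Arc ε = (-148/19.51)(50.25/950.0) ≈ -0.401.
|ε| = 0.40 < 1, so demand is inelastic. A price cut therefore reduces total revenue.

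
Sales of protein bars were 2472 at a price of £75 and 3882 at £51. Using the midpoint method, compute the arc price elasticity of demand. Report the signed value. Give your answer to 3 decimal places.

-1.165

ΔQ = 3882 − 2472 = 1410; ΔP = 51 − 75 = -24.
Midpoints: P̄ = 63.00, Q̄ = 3177.0.
ε = (ΔQ/ΔP)(P̄/Q̄) = (1410/-24)(63.00/3177.0).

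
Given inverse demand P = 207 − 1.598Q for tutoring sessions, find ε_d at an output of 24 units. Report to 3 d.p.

-4.397

At Q = 24, P = 207 − 1.598(24) = 168.65.
dP/dQ = −1.598, so dQ/dP = 1/(−1.598) = -0.626.
ε = (dQ/dP)(P/Q) = (-0.626)(168.65/24).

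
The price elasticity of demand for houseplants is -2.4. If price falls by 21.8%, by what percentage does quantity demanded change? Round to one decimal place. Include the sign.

%ΔQ ≈ ε × %ΔP = (-2.4)(-21.8%) = 52.32%.

52.3%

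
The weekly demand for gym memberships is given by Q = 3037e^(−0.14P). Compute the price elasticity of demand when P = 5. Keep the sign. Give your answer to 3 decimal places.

At P = 5, Q = 1508.130.
dQ/dP = −0.14·3037e^(−0.14P) = −0.14Q = -211.138.
ε = (dQ/dP)(P/Q) = (-211.138)(5/1508.130).

-0.700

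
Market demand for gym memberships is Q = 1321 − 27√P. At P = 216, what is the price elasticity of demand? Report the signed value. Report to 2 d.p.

-0.21

At P = 216, Q = 924.183.
dQ/dP = −27/(2√P) = -0.919.
ε = (dQ/dP)(P/Q) = (-0.919)(216/924.183).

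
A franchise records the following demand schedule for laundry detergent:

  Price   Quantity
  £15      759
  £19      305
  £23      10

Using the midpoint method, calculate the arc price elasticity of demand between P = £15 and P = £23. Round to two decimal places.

At P = 15, Q = 759; at P = 23, Q = 10.
ΔQ = -749, ΔP = 8. Midpoints: P̄ = 19.00, Q̄ = 384.5.
ε = (ΔQ/ΔP)(P̄/Q̄) = (-749/8)(19.00/384.5).

-4.63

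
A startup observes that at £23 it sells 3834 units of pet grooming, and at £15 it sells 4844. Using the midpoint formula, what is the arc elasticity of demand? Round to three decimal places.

-0.553

ΔQ = 4844 − 3834 = 1010; ΔP = 15 − 23 = -8.
Midpoints: P̄ = 19.00, Q̄ = 4339.0.
ε = (ΔQ/ΔP)(P̄/Q̄) = (1010/-8)(19.00/4339.0).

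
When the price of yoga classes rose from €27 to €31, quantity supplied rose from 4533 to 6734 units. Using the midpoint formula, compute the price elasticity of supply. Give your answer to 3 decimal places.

ΔQ = 6734 − 4533 = 2201; ΔP = 31 − 27 = 4.
Midpoints: P̄ = 29.00, Q̄ = 5633.5.
ε_s = (ΔQ/ΔP)(P̄/Q̄) = (2201/4)(29.00/5633.5).

2.833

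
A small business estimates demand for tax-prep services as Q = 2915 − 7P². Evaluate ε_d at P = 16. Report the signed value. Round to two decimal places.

-3.19

At P = 16, Q = 1123.
dQ/dP = −14P = -224.
ε = (dQ/dP)(P/Q) = (-224)(16/1123).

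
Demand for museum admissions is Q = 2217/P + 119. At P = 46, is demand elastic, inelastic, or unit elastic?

inelastic

Q = 167.196, dQ/dP = -1.048.
ε = (dQ/dP)(P/Q) ≈ -0.288.
|ε| = 0.29 < 1.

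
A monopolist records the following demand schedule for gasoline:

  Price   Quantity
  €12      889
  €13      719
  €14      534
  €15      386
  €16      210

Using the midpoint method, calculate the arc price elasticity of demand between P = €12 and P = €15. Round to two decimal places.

At P = 12, Q = 889; at P = 15, Q = 386.
ΔQ = -503, ΔP = 3. Midpoints: P̄ = 13.50, Q̄ = 637.5.
ε = (ΔQ/ΔP)(P̄/Q̄) = (-503/3)(13.50/637.5).

-3.55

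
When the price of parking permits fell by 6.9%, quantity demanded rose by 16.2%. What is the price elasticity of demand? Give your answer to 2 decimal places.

ε = %ΔQ / %ΔP = (16.2)/(-6.9) = -2.348.

-2.35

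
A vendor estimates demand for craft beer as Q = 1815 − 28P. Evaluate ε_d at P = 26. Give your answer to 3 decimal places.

-0.670

At P = 26, Q = 1087.
dQ/dP = −28.
ε = (dQ/dP)(P/Q) = (-28)(26/1087).
|ε| < 1, so demand is inelastic at this price.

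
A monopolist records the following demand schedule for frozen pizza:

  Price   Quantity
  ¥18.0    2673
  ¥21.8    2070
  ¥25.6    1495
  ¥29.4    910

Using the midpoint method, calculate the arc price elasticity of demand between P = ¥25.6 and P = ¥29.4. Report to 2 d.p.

At P = 25.6, Q = 1495; at P = 29.4, Q = 910.
ΔQ = -585, ΔP = 3.8. Midpoints: P̄ = 27.50, Q̄ = 1202.5.
ε = (ΔQ/ΔP)(P̄/Q̄) = (-585/3.8)(27.50/1202.5).

-3.52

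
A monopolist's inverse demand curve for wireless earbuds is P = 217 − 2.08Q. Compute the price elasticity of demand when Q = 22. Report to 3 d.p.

-3.742

At Q = 22, P = 217 − 2.08(22) = 171.24.
dP/dQ = −2.08, so dQ/dP = 1/(−2.08) = -0.481.
ε = (dQ/dP)(P/Q) = (-0.481)(171.24/22).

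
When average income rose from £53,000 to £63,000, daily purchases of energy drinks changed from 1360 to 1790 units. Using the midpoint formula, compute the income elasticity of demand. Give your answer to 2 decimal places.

ΔQ = 430, ΔI = 10000. Midpoints: Ī = 58,000, Q̄ = 1575.0.
ε_I = (ΔQ/ΔI)(Ī/Q̄) = (430/10000)(58000/1575.0).

1.58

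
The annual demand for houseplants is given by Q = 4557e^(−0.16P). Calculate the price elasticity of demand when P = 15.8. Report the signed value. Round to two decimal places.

At P = 15.8, Q = 363.733.
dQ/dP = −0.16·4557e^(−0.16P) = −0.16Q = -58.197.
ε = (dQ/dP)(P/Q) = (-58.197)(15.8/363.733).

-2.53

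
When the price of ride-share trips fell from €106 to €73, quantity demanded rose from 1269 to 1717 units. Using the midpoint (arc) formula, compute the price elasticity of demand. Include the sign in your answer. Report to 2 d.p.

-0.81

ΔQ = 1717 − 1269 = 448; ΔP = 73 − 106 = -33.
Midpoints: P̄ = 89.50, Q̄ = 1493.0.
ε = (ΔQ/ΔP)(P̄/Q̄) = (448/-33)(89.50/1493.0).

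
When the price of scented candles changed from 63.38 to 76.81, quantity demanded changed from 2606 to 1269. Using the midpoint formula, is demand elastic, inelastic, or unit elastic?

Arc ε ≈ -3.602.
|ε| = 3.60 > 1.

elastic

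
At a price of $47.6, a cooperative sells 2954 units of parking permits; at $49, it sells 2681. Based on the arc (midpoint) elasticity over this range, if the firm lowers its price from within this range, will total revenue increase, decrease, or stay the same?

increase

Arc ε = (-273/1.4)(48.30/2817.5) ≈ -3.343.
|ε| = 3.34 > 1, so demand is elastic. A price cut therefore raises total revenue.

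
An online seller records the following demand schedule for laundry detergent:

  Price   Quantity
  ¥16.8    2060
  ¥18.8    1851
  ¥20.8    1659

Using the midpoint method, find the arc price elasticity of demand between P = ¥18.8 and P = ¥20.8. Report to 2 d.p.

At P = 18.8, Q = 1851; at P = 20.8, Q = 1659.
ΔQ = -192, ΔP = 2.0. Midpoints: P̄ = 19.80, Q̄ = 1755.0.
ε = (ΔQ/ΔP)(P̄/Q̄) = (-192/2.0)(19.80/1755.0).

-1.08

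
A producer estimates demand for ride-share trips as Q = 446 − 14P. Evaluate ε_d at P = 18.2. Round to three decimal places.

At P = 18.2, Q = 191.200.
dQ/dP = −14.
ε = (dQ/dP)(P/Q) = (-14)(18.2/191.200).
|ε| > 1, so demand is elastic at this price.

-1.333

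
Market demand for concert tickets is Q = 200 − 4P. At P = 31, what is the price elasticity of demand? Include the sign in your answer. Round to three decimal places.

At P = 31, Q = 76.
dQ/dP = −4.
ε = (dQ/dP)(P/Q) = (-4)(31/76).

-1.632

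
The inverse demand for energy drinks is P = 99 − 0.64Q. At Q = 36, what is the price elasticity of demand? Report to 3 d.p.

At Q = 36, P = 99 − 0.64(36) = 75.96.
dP/dQ = −0.64, so dQ/dP = 1/(−0.64) = -1.562.
ε = (dQ/dP)(P/Q) = (-1.562)(75.96/36).

-3.297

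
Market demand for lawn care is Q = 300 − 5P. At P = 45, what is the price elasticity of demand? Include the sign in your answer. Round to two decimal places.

-3.00

At P = 45, Q = 75.
dQ/dP = −5.
ε = (dQ/dP)(P/Q) = (-5)(45/75).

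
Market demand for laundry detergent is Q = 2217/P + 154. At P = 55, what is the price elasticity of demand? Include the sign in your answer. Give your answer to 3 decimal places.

At P = 55, Q = 194.309.
dQ/dP = −2217/P² = -0.733.
ε = (dQ/dP)(P/Q) = (-0.733)(55/194.309).
|ε| < 1, so demand is inelastic at this price.

-0.207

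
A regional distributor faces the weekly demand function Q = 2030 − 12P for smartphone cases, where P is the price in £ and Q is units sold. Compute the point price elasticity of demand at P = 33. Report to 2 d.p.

At P = 33, Q = 1634.
dQ/dP = −12.
ε = (dQ/dP)(P/Q) = (-12)(33/1634).
|ε| < 1, so demand is inelastic at this price.

-0.24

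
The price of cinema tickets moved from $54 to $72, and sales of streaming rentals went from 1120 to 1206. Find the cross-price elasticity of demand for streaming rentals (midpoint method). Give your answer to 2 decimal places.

ΔQ_x = 1206 − 1120 = 86; ΔP_y = 72 − 54 = 18.
Midpoints: P̄_y = 63.00, Q̄_x = 1163.0.
ε_xy = (ΔQ_x/ΔP_y)(P̄_y/Q̄_x) = (86/18)(63.00/1163.0).

0.26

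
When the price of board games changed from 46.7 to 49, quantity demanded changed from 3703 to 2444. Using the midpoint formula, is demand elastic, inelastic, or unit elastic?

elastic

Arc ε ≈ -8.522.
|ε| = 8.52 > 1.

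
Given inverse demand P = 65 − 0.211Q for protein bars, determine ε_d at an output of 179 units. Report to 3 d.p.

-0.721

At Q = 179, P = 65 − 0.211(179) = 27.23.
dP/dQ = −0.211, so dQ/dP = 1/(−0.211) = -4.739.
ε = (dQ/dP)(P/Q) = (-4.739)(27.23/179).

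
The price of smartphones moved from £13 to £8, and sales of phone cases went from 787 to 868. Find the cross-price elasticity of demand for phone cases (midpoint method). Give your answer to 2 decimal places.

ΔQ_x = 868 − 787 = 81; ΔP_y = 8 − 13 = -5.
Midpoints: P̄_y = 10.50, Q̄_x = 827.5.
ε_xy = (ΔQ_x/ΔP_y)(P̄_y/Q̄_x) = (81/-5)(10.50/827.5).
ε_xy < 0, so the goods are complements.

-0.21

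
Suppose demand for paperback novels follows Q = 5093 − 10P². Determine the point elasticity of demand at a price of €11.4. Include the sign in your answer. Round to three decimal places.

-0.685

At P = 11.4, Q = 3793.400.
dQ/dP = −20P = -228.
ε = (dQ/dP)(P/Q) = (-228)(11.4/3793.400).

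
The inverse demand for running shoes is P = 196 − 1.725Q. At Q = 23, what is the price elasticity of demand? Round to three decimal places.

At Q = 23, P = 196 − 1.725(23) = 156.32.
dP/dQ = −1.725, so dQ/dP = 1/(−1.725) = -0.580.
ε = (dQ/dP)(P/Q) = (-0.580)(156.32/23).

-3.940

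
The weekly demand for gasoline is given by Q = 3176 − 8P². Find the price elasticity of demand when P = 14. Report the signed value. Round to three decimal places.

At P = 14, Q = 1608.
dQ/dP = −16P = -224.
ε = (dQ/dP)(P/Q) = (-224)(14/1608).

-1.950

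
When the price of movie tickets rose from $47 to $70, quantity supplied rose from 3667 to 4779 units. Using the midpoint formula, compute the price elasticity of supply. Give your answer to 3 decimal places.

ΔQ = 4779 − 3667 = 1112; ΔP = 70 − 47 = 23.
Midpoints: P̄ = 58.50, Q̄ = 4223.0.
ε_s = (ΔQ/ΔP)(P̄/Q̄) = (1112/23)(58.50/4223.0).

0.670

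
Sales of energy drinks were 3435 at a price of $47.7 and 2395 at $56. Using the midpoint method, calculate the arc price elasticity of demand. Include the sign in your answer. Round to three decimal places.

ΔQ = 2395 − 3435 = -1040; ΔP = 56 − 47.7 = 8.3.
Midpoints: P̄ = 51.85, Q̄ = 2915.0.
ε = (ΔQ/ΔP)(P̄/Q̄) = (-1040/8.3)(51.85/2915.0).

-2.229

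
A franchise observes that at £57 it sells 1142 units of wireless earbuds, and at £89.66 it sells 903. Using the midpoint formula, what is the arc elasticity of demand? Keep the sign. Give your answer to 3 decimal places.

ΔQ = 903 − 1142 = -239; ΔP = 89.66 − 57 = 32.66.
Midpoints: P̄ = 73.33, Q̄ = 1022.5.
ε = (ΔQ/ΔP)(P̄/Q̄) = (-239/32.66)(73.33/1022.5).

-0.525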